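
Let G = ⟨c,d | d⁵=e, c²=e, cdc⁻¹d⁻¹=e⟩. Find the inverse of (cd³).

The order of (cd³) is 10 (smallest k with (cd³)ᵏ = e), so (cd³)⁻¹ = (cd³)⁹ = cd².
Check: (cd³) · (cd²) → (cd³) · c = d³;   (d³) · d² = e, giving e as required.

Answer: cd²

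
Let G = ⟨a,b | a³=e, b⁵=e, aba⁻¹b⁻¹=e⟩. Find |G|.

Enumerate words in the generators, reducing via the relations: the distinct elements are
  {a, b, e, ab, a², b², b³, b⁴, ab², ab³, ab⁴, a²b, a²b², a²b³, a²b⁴}.
No further products give new elements, so |G| = 15.

Answer: 15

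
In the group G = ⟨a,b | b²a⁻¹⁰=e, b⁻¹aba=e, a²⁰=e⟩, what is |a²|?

Compute successive powers until reaching e:
  (a²)¹ = a², (a²)² = a⁴, (a²)³ = a⁶, (a²)⁴ = a⁸, (a²)⁵ = a¹⁰, (a²)⁶ = a¹², (a²)⁷ = a¹⁴, (a²)⁸ = a¹⁶, (a²)⁹ = a¹⁸, (a²)¹⁰ = e.
The smallest positive k with (a²)ᵏ = e is 10.

Answer: 10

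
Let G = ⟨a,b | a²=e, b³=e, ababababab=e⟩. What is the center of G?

An element z ∈ Z(G) iff z commutes with every generator.
For example e is central: e·a = a = a·e; e·b = b = b·e.
Whereas a ∉ Z(G) since a·b = ab ≠ ba = b·a.
Checking each of the 60 elements this way gives Z(G) = {e}, of order 1.

Answer: {e}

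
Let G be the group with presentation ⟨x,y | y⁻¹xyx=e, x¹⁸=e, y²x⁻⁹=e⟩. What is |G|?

Enumerate words in the generators, reducing via the relations: the distinct elements are
  {e, x, y, xy, x², x³, x⁴, x⁵, x⁶, x⁷, x⁸, x⁹, x²y, x³y, x¹², x¹³, x¹¹, x¹⁰, x¹⁴, x¹⁵, x¹⁶, x¹⁷, x⁴y, x⁵y, x⁶y, x⁷y, x⁸y, y⁻¹, xy⁻¹, x²y⁻¹, x³y⁻¹, x⁴y⁻¹, x⁵y⁻¹, x⁶y⁻¹, x⁷y⁻¹, x⁸y⁻¹}.
No further products give new elements, so |G| = 36.

Answer: 36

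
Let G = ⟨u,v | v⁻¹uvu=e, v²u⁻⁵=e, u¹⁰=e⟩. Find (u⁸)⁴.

Compute successive powers of (u⁸), reducing at each step:
  (u⁸)²: (u⁸) · u⁸ = u⁶
  (u⁸)³: (u⁶) · u⁸ = u⁴
  (u⁸)⁴: (u⁴) · u⁸ = u²

Answer: u²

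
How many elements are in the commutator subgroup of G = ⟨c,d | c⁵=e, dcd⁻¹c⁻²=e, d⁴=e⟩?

G' = [G, G] is generated by all commutators. The generator-pair commutators are: [c, d] = c⁴.
The subgroup they normally generate is {e, c, c², c³, c⁴}, of order 5.
Check: |G/G'| = 20/5 = 4 is the order of the abelianisation.

Answer: 5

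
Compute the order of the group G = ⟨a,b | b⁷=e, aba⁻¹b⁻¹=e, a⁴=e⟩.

Enumerate words in the generators, reducing via the relations: the distinct elements are
  {a, b, e, ab, a², a³, b², b³, b⁴, b⁵, b⁶, ab², ab³, ab⁴, ab⁵, ab⁶, a²b, a³b, a²b², a²b³, a²b⁴, a²b⁵, a²b⁶, a³b², a³b³, a³b⁴, a³b⁵, a³b⁶}.
No further products give new elements, so |G| = 28.

Answer: 28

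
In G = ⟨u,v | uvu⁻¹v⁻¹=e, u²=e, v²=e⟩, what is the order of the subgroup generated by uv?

|⟨uv⟩| equals the order of uv. Compute successive powers until reaching e:
  (uv)¹ = uv, (uv)² = e.
The smallest positive k with (uv)ᵏ = e is 2, so |⟨uv⟩| = 2.

Answer: 2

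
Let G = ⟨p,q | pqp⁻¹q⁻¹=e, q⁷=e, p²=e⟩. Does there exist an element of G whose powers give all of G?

|G| = 14. The element pq has order 14 (its powers give 14 distinct elements), so ⟨pq⟩ = G and G is cyclic.

Answer: Yes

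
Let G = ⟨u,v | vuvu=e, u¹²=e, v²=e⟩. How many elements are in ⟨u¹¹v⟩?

|⟨u¹¹v⟩| equals the order of u¹¹v. Compute successive powers until reaching e:
  (u¹¹v)¹ = u¹¹v, (u¹¹v)² = e.
The smallest positive k with (u¹¹v)ᵏ = e is 2, so |⟨u¹¹v⟩| = 2.

Answer: 2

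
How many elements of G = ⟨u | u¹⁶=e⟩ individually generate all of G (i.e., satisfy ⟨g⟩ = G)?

G is cyclic of order 16. An element generates G iff its order is 16, and a cyclic group of order 16 has exactly φ(16) = 8 such elements.

Answer: 8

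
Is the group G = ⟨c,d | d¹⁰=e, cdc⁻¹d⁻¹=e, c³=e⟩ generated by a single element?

|G| = 30. The element cd has order 30 (its powers give 30 distinct elements), so ⟨cd⟩ = G and G is cyclic.

Answer: Yes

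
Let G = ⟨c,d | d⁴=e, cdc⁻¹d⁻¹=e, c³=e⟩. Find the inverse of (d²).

The order of (d²) is 2 (smallest k with (d²)ᵏ = e), so (d²)⁻¹ = (d²)¹ = d².
Check: (d²) · (d²) → (d²) · d² = e, giving e as required.

Answer: d²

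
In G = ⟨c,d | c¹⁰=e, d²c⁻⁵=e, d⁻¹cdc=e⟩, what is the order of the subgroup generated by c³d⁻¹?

|⟨c³d⁻¹⟩| equals the order of c³d⁻¹. Compute successive powers until reaching e:
  (c³d⁻¹)¹ = c³d⁻¹, (c³d⁻¹)² = c⁵, (c³d⁻¹)³ = c³d, (c³d⁻¹)⁴ = e.
The smallest positive k with (c³d⁻¹)ᵏ = e is 4, so |⟨c³d⁻¹⟩| = 4.

Answer: 4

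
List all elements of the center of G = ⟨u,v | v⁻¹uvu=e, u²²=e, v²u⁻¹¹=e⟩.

An element z ∈ Z(G) iff z commutes with every generator.
For example u¹¹ is central: (u¹¹)·u = u¹² = u·(u¹¹); (u¹¹)·v = v⁻¹ = v·(u¹¹).
Whereas u ∉ Z(G) since u·v = uv ≠ u¹⁰v⁻¹ = v·u.
Checking each of the 44 elements this way gives Z(G) = {e, u¹¹}, of order 2.

Answer: {e, u¹¹}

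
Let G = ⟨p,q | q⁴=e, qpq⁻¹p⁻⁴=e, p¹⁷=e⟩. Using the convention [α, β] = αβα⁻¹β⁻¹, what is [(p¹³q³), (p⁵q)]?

[(p¹³q³), (p⁵q)] = (p¹³q³)·(p⁵q)·(p¹³q³)⁻¹·(p⁵q)⁻¹.
  (p¹³q³) · (p⁵q) = p¹⁰
  (p¹⁰) · (p¹⁶q) = p⁹q
  (p⁹q) · (p³q³) = p⁴

Answer: p⁴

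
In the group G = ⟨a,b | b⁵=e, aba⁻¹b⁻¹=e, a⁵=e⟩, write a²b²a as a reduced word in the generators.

Multiply left to right, reducing at each step:
  (a²) · b² = a²b²
  (a²b²) · a = a³b²

Answer: a³b²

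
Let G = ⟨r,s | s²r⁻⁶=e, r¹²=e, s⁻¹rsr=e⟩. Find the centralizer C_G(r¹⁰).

⟨r¹⁰⟩ ⊆ C_G(r¹⁰) since powers of r¹⁰ commute with r¹⁰; so |C_G(r¹⁰)| ≥ |⟨r¹⁰⟩| = 6.
By orbit–stabilizer, |C_G(r¹⁰)| = |G| / |conj. class of r¹⁰| = 24 / 2 = 12.
The 12 elements commuting with r¹⁰ are {e, r, r², r³, r⁴, r⁵, r⁶, r⁷, r⁸, r⁹, r¹⁰, r¹¹}.

Answer: {e, r, r², r³, r⁴, r⁵, r⁶, r⁷, r⁸, r⁹, r¹⁰, r¹¹}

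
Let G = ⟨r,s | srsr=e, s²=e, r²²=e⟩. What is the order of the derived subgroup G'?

G' = [G, G] is generated by all commutators. The generator-pair commutators are: [r, s] = r².
The subgroup they normally generate is {e, r², r⁴, r⁶, r⁸, r¹⁰, r¹², r¹⁴, r¹⁶, r¹⁸, r²⁰}, of order 11.
Check: |G/G'| = 44/11 = 4 is the order of the abelianisation.

Answer: 11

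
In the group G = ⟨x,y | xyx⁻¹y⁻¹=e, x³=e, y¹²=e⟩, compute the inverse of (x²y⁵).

The order of (x²y⁵) is 12 (smallest k with (x²y⁵)ᵏ = e), so (x²y⁵)⁻¹ = (x²y⁵)¹¹ = xy⁷.
Check: (x²y⁵) · (xy⁷) → (x²y⁵) · x = y⁵;   (y⁵) · y⁷ = e, giving e as required.

Answer: xy⁷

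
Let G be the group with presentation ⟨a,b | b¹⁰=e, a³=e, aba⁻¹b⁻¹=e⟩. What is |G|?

Enumerate words in the generators, reducing via the relations: the distinct elements are
  {a, b, e, ab, a², b², b³, b⁴, b⁵, b⁶, b⁷, b⁸, b⁹, ab², ab³, ab⁴, ab⁵, ab⁶, ab⁷, ab⁸, ab⁹, a²b, a²b², a²b³, a²b⁴, a²b⁵, a²b⁶, a²b⁷, a²b⁸, a²b⁹}.
No further products give new elements, so |G| = 30.

Answer: 30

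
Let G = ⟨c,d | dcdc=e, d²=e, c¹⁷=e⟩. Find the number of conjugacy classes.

The conjugacy classes (representative and size) are:
  [e] (size 1), [c¹⁶] (size 2), [c²] (size 2), [c³] (size 2), [c¹³] (size 2), [c¹²] (size 2), [c⁶] (size 2), [c¹⁰] (size 2), [c⁹] (size 2), [c⁷d] (size 17).
Class equation: 1 + 2 + 2 + 2 + 2 + 2 + 2 + 2 + 2 + 17 = 34 = |G|. So G has 10 conjugacy classes.

Answer: 10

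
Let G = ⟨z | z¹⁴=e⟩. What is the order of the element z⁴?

Compute successive powers until reaching e:
  (z⁴)¹ = z⁴, (z⁴)² = z⁸, (z⁴)³ = z¹², (z⁴)⁴ = z², (z⁴)⁵ = z⁶, (z⁴)⁶ = z¹⁰, (z⁴)⁷ = e.
The smallest positive k with (z⁴)ᵏ = e is 7.

Answer: 7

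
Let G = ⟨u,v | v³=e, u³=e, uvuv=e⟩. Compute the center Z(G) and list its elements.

An element z ∈ Z(G) iff z commutes with every generator.
For example e is central: e·u = u = u·e; e·v = v = v·e.
Whereas u ∉ Z(G) since u·v = uv ≠ u²v² = v·u.
Checking each of the 12 elements this way gives Z(G) = {e}, of order 1.

Answer: {e}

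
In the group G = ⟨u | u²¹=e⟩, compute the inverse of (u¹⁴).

The order of (u¹⁴) is 3 (smallest k with (u¹⁴)ᵏ = e), so (u¹⁴)⁻¹ = (u¹⁴)² = u⁷.
Check: (u¹⁴) · (u⁷) → (u¹⁴) · u⁷ = e, giving e as required.

Answer: u⁷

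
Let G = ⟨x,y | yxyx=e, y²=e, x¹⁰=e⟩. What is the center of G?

An element z ∈ Z(G) iff z commutes with every generator.
For example x⁵ is central: (x⁵)·x = x⁶ = x·(x⁵); (x⁵)·y = x⁵y = y·(x⁵).
Whereas x ∉ Z(G) since x·y = xy ≠ x⁹y = y·x.
Checking each of the 20 elements this way gives Z(G) = {e, x⁵}, of order 2.

Answer: {e, x⁵}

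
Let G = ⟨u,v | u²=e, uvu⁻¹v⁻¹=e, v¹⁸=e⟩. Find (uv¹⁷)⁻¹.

The order of (uv¹⁷) is 18 (smallest k with (uv¹⁷)ᵏ = e), so (uv¹⁷)⁻¹ = (uv¹⁷)¹⁷ = uv.
Check: (uv¹⁷) · (uv) → (uv¹⁷) · u = v¹⁷;   (v¹⁷) · v = e, giving e as required.

Answer: uv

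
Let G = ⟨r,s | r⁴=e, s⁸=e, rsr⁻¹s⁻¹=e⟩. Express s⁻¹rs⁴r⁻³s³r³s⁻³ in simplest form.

Multiply left to right, reducing at each step:
  (s⁷) · r = rs⁷
  (rs⁷) · s⁴ = rs³
  (rs³) · r⁻³ = r²s³
  (r²s³) · s³ = r²s⁶
  (r²s⁶) · r³ = rs⁶
  (rs⁶) · s⁻³ = rs³

Answer: rs³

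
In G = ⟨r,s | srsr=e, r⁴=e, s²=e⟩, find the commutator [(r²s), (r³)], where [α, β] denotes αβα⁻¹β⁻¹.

[(r²s), (r³)] = (r²s)·(r³)·(r²s)⁻¹·(r³)⁻¹.
  (r²s) · (r³) = r³s
  (r³s) · (r²s) = r
  r · r = r²

Answer: r²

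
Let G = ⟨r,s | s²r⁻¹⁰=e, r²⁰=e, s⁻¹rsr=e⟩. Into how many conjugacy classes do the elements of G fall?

The conjugacy classes (representative and size) are:
  [e] (size 1), [r] (size 2), [r²] (size 2), [r³] (size 2), [r⁴] (size 2), [r⁵] (size 2), [r¹⁴] (size 2), [r⁷] (size 2), [r⁸] (size 2), [r¹¹] (size 2), [r¹⁰] (size 1), [r²s⁻¹] (size 10), [r⁹s] (size 10).
Class equation: 1 + 2 + 2 + 2 + 2 + 2 + 2 + 2 + 2 + 2 + 1 + 10 + 10 = 40 = |G|. So G has 13 conjugacy classes.

Answer: 13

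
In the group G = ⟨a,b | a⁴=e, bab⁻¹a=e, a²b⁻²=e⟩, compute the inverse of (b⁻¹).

The order of (b⁻¹) is 4 (smallest k with (b⁻¹)ᵏ = e), so (b⁻¹)⁻¹ = (b⁻¹)³ = b.
Check: (b⁻¹) · b → (b⁻¹) · b = e, giving e as required.

Answer: b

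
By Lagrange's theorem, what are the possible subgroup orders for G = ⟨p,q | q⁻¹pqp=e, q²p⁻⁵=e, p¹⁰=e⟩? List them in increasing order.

|G| = 20 = 2² · 5. By Lagrange's theorem the order of any subgroup divides 20; the divisors of 20 are 1, 2, 4, 5, 10, 20.

Answer: 1, 2, 4, 5, 10, 20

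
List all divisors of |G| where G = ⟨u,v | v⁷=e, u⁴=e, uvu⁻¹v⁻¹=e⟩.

|G| = 28 = 2² · 7. By Lagrange's theorem the order of any subgroup divides 28; the divisors of 28 are 1, 2, 4, 7, 14, 28.

Answer: 1, 2, 4, 7, 14, 28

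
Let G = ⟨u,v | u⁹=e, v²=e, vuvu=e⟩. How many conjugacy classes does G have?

The conjugacy classes (representative and size) are:
  [e] (size 1), [u⁸] (size 2), [u⁷] (size 2), [u⁶] (size 2), [u⁵] (size 2), [u⁴v] (size 9).
Class equation: 1 + 2 + 2 + 2 + 2 + 9 = 18 = |G|. So G has 6 conjugacy classes.

Answer: 6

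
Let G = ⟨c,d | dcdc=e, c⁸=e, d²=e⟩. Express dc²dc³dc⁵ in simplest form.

Multiply left to right, reducing at each step:
  d · c² = c⁶d
  (c⁶d) · d = c⁶
  (c⁶) · c³ = c
  c · d = cd
  (cd) · c⁵ = c⁴d

Answer: c⁴d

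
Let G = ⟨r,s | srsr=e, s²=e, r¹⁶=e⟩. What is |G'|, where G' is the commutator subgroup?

G' = [G, G] is generated by all commutators. The generator-pair commutators are: [r, s] = r².
The subgroup they normally generate is {e, r², r⁴, r⁶, r⁸, r¹⁰, r¹², r¹⁴}, of order 8.
Check: |G/G'| = 32/8 = 4 is the order of the abelianisation.

Answer: 8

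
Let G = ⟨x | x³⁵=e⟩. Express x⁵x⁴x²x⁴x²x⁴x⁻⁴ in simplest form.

Multiply left to right, reducing at each step:
  (x⁵) · x⁴ = x⁹
  (x⁹) · x² = x¹¹
  (x¹¹) · x⁴ = x¹⁵
  (x¹⁵) · x² = x¹⁷
  (x¹⁷) · x⁴ = x²¹
  (x²¹) · x⁻⁴ = x¹⁷

Answer: x¹⁷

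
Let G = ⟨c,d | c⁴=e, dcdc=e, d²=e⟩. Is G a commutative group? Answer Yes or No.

c·d = cd but d·c = c³d, so c·d ≠ d·c and G is not abelian.

Answer: No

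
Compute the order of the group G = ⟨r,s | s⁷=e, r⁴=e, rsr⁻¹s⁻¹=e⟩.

Enumerate words in the generators, reducing via the relations: the distinct elements are
  {e, r, s, rs, r², r³, s², s³, s⁴, s⁵, s⁶, rs², rs³, rs⁴, rs⁵, rs⁶, r²s, r³s, r²s², r²s³, r²s⁴, r²s⁵, r²s⁶, r³s², r³s³, r³s⁴, r³s⁵, r³s⁶}.
No further products give new elements, so |G| = 28.

Answer: 28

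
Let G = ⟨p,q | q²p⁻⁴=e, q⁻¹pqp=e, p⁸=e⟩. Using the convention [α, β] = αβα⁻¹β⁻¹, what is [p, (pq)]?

[p, (pq)] = p·(pq)·p⁻¹·(pq)⁻¹.
  p · (pq) = p²q
  (p²q) · (p⁷) = p³q
  (p³q) · (pq⁻¹) = p²

Answer: p²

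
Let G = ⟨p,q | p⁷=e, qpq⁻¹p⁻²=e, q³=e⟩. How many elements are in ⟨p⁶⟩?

|⟨p⁶⟩| equals the order of p⁶. Compute successive powers until reaching e:
  (p⁶)¹ = p⁶, (p⁶)² = p⁵, (p⁶)³ = p⁴, (p⁶)⁴ = p³, (p⁶)⁵ = p², (p⁶)⁶ = p, (p⁶)⁷ = e.
The smallest positive k with (p⁶)ᵏ = e is 7, so |⟨p⁶⟩| = 7.

Answer: 7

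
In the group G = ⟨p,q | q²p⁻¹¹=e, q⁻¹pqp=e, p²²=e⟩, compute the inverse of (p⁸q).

The order of (p⁸q) is 4 (smallest k with (p⁸q)ᵏ = e), so (p⁸q)⁻¹ = (p⁸q)³ = p⁸q⁻¹.
Check: (p⁸q) · (p⁸q⁻¹) → (p⁸q) · p⁸ = q;   q · q⁻¹ = e, giving e as required.

Answer: p⁸q⁻¹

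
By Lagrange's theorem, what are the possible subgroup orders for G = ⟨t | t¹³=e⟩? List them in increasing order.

|G| = 13 = 13. By Lagrange's theorem the order of any subgroup divides 13; the divisors of 13 are 1, 13.

Answer: 1, 13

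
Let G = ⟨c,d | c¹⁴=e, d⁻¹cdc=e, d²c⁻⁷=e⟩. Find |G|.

Enumerate words in the generators, reducing via the relations: the distinct elements are
  {c, d, e, cd, c², c³, c⁴, c⁵, c⁶, c⁷, c⁸, c⁹, c²d, c³d, c¹², c¹³, c¹¹, c¹⁰, c⁴d, c⁵d, c⁶d, d⁻¹, cd⁻¹, c²d⁻¹, c³d⁻¹, c⁴d⁻¹, c⁵d⁻¹, c⁶d⁻¹}.
No further products give new elements, so |G| = 28.

Answer: 28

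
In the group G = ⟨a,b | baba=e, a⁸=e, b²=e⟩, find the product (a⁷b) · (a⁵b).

Compute (a⁷b) · (a⁵b) by multiplying left to right and reducing via the relations at each step:
  (a⁷b) · a⁵ = a²b
  (a²b) · b = a²

Answer: a²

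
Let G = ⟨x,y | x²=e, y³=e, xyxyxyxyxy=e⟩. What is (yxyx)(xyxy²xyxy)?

Compute (yxyx) · (xyxy²xyxy) by multiplying left to right and reducing via the relations at each step:
  (yxyx) · x = yxy
  (yxy) · y = yxy²
  (yxy²) · x = yxy²x
  (yxy²x) · y² = yxy²xy²
  (yxy²xy²) · x = y²xyxy
  (y²xyxy) · y = y²xyxy²
  (y²xyxy²) · x = y²xyxy²x
  (y²xyxy²x) · y = y²xyxy²xy

Answer: y²xyxy²xy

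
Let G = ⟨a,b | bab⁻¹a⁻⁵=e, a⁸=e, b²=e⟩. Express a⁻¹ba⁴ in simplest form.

Multiply left to right, reducing at each step:
  (a⁷) · b = a⁷b
  (a⁷b) · a⁴ = a³b

Answer: a³b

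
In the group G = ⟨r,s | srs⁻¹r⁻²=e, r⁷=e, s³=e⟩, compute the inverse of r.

The order of r is 7 (smallest k with rᵏ = e), so r⁻¹ = r⁶ = r⁶.
Check: r · (r⁶) → r · r⁶ = e, giving e as required.

Answer: r⁶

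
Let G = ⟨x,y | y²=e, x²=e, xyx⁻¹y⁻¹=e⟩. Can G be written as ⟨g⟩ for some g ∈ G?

|G| = 4, but the maximum element order in G is 2 < 4. No single element generates all of G, so G is not cyclic.

Answer: No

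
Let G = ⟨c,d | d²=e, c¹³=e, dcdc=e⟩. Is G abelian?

c·d = cd but d·c = c¹²d, so c·d ≠ d·c and G is not abelian.

Answer: No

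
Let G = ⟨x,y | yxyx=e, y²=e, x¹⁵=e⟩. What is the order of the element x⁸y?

Compute successive powers until reaching e:
  (x⁸y)¹ = x⁸y, (x⁸y)² = e.
The smallest positive k with (x⁸y)ᵏ = e is 2.

Answer: 2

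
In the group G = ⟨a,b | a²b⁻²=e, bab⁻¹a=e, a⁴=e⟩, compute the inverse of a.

The order of a is 4 (smallest k with aᵏ = e), so a⁻¹ = a³ = a³.
Check: a · (a³) → a · a³ = e, giving e as required.

Answer: a³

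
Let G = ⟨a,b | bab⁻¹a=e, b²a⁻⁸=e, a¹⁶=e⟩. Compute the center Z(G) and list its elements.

An element z ∈ Z(G) iff z commutes with every generator.
For example a⁸ is central: (a⁸)·a = a⁹ = a·(a⁸); (a⁸)·b = b⁻¹ = b·(a⁸).
Whereas a ∉ Z(G) since a·b = ab ≠ a⁷b⁻¹ = b·a.
Checking each of the 32 elements this way gives Z(G) = {e, a⁸}, of order 2.

Answer: {e, a⁸}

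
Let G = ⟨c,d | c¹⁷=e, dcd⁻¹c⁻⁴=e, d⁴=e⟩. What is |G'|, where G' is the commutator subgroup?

G' = [G, G] is generated by all commutators. The generator-pair commutators are: [c, d] = c¹⁴.
The subgroup they normally generate is {e, c, c², c³, c⁴, c⁵, c⁶, c⁷, c⁸, c⁹, c¹⁰, c¹¹, c¹², c¹³, c¹⁴, c¹⁵, c¹⁶}, of order 17.
Check: |G/G'| = 68/17 = 4 is the order of the abelianisation.

Answer: 17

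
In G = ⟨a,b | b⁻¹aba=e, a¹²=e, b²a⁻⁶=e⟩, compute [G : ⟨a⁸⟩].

First find ord(a⁸) by computing successive powers:
  (a⁸)¹ = a⁸, (a⁸)² = a⁴, (a⁸)³ = e.
So |⟨a⁸⟩| = ord(a⁸) = 3. With |G| = 24, by Lagrange [G : ⟨a⁸⟩] = 24/3 = 8.

Answer: 8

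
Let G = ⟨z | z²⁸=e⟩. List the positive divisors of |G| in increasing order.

|G| = 28 = 2² · 7. By Lagrange's theorem the order of any subgroup divides 28; the divisors of 28 are 1, 2, 4, 7, 14, 28.

Answer: 1, 2, 4, 7, 14, 28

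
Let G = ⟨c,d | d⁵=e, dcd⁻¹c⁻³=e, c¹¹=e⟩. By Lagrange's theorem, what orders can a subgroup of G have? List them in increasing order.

|G| = 55 = 5 · 11. By Lagrange's theorem the order of any subgroup divides 55; the divisors of 55 are 1, 5, 11, 55.

Answer: 1, 5, 11, 55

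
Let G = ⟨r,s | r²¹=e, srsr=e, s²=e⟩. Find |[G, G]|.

G' = [G, G] is generated by all commutators. The generator-pair commutators are: [r, s] = r².
The subgroup they normally generate is {e, r, r², r³, r⁴, r⁵, r⁶, r⁷, r⁸, r⁹, r¹⁰, r¹¹, r¹², r¹³, r¹⁴, r¹⁵, r¹⁶, r¹⁷, r¹⁸, r¹⁹, r²⁰}, of order 21.
Check: |G/G'| = 42/21 = 2 is the order of the abelianisation.

Answer: 21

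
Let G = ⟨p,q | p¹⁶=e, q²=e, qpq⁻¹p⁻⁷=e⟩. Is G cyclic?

Every cyclic group is abelian. But p·q = pq while q·p = p⁷q, so p·q ≠ q·p and G is not abelian. Hence G is not cyclic.

Answer: No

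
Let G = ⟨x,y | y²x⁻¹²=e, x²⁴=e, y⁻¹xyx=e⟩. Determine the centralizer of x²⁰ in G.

⟨x²⁰⟩ ⊆ C_G(x²⁰) since powers of x²⁰ commute with x²⁰; so |C_G(x²⁰)| ≥ |⟨x²⁰⟩| = 6.
By orbit–stabilizer, |C_G(x²⁰)| = |G| / |conj. class of x²⁰| = 48 / 2 = 24.
The 24 elements commuting with x²⁰ are {e, x, x², x³, x⁴, x⁵, x⁶, x⁷, x⁸, x⁹, x¹⁰, x¹¹, x¹², x¹³, x¹⁴, x¹⁵, x¹⁶, x¹⁷, x¹⁸, x¹⁹, x²⁰, x²¹, x²², x²³}.

Answer: {e, x, x², x³, x⁴, x⁵, x⁶, x⁷, x⁸, x⁹, x¹⁰, x¹¹, x¹², x¹³, x¹⁴, x¹⁵, x¹⁶, x¹⁷, x¹⁸, x¹⁹, x²⁰, x²¹, x²², x²³}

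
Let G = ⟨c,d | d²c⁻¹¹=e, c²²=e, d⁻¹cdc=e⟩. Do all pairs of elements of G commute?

c·d = cd but d·c = c¹⁰d⁻¹, so c·d ≠ d·c and G is not abelian.

Answer: No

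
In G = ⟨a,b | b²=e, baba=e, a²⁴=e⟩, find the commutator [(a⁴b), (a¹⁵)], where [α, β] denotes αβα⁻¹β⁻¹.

[(a⁴b), (a¹⁵)] = (a⁴b)·(a¹⁵)·(a⁴b)⁻¹·(a¹⁵)⁻¹.
  (a⁴b) · (a¹⁵) = a¹³b
  (a¹³b) · (a⁴b) = a⁹
  (a⁹) · (a⁹) = a¹⁸

Answer: a¹⁸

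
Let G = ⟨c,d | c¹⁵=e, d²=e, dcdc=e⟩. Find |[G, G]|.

G' = [G, G] is generated by all commutators. The generator-pair commutators are: [c, d] = c².
The subgroup they normally generate is {e, c, c², c³, c⁴, c⁵, c⁶, c⁷, c⁸, c⁹, c¹⁰, c¹¹, c¹², c¹³, c¹⁴}, of order 15.
Check: |G/G'| = 30/15 = 2 is the order of the abelianisation.

Answer: 15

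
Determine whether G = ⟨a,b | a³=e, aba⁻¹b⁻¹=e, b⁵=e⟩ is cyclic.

|G| = 15. The element ab has order 15 (its powers give 15 distinct elements), so ⟨ab⟩ = G and G is cyclic.

Answer: Yes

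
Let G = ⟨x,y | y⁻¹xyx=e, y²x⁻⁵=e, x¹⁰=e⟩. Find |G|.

Enumerate words in the generators, reducing via the relations: the distinct elements are
  {e, x, y, xy, x², x³, x⁴, x⁵, x⁶, x⁷, x⁸, x⁹, x²y, x³y, x⁴y, y⁻¹, xy⁻¹, x²y⁻¹, x³y⁻¹, x⁴y⁻¹}.
No further products give new elements, so |G| = 20.

Answer: 20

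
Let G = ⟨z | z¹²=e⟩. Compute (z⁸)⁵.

Compute successive powers of (z⁸), reducing at each step:
  (z⁸)²: (z⁸) · z⁸ = z⁴
  (z⁸)³: (z⁴) · z⁸ = e
  (z⁸)⁴: e · z⁸ = z⁸
  (z⁸)⁵: (z⁸) · z⁸ = z⁴

Answer: z⁴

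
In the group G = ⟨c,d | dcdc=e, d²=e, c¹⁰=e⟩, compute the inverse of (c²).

The order of (c²) is 5 (smallest k with (c²)ᵏ = e), so (c²)⁻¹ = (c²)⁴ = c⁸.
Check: (c²) · (c⁸) → (c²) · c⁸ = e, giving e as required.

Answer: c⁸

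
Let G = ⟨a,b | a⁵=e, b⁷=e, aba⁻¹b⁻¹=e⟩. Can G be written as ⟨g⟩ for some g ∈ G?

|G| = 35. The element ab has order 35 (its powers give 35 distinct elements), so ⟨ab⟩ = G and G is cyclic.

Answer: Yes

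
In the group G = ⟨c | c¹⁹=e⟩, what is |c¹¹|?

Compute successive powers until reaching e:
  (c¹¹)¹ = c¹¹, (c¹¹)² = c³, (c¹¹)³ = c¹⁴, (c¹¹)⁴ = c⁶, (c¹¹)⁵ = c¹⁷, (c¹¹)⁶ = c⁹, (c¹¹)⁷ = c, (c¹¹)⁸ = c¹², (c¹¹)⁹ = c⁴, (c¹¹)¹⁰ = c¹⁵, (c¹¹)¹¹ = c⁷, (c¹¹)¹² = c¹⁸, (c¹¹)¹³ = c¹⁰, (c¹¹)¹⁴ = c², (c¹¹)¹⁵ = c¹³, (c¹¹)¹⁶ = c⁵, (c¹¹)¹⁷ = c¹⁶, (c¹¹)¹⁸ = c⁸, (c¹¹)¹⁹ = e.
The smallest positive k with (c¹¹)ᵏ = e is 19.

Answer: 19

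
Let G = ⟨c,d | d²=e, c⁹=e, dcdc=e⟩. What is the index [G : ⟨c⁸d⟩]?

First find ord(c⁸d) by computing successive powers:
  (c⁸d)¹ = c⁸d, (c⁸d)² = e.
So |⟨c⁸d⟩| = ord(c⁸d) = 2. With |G| = 18, by Lagrange [G : ⟨c⁸d⟩] = 18/2 = 9.

Answer: 9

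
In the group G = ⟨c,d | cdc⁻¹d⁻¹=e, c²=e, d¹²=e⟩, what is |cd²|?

Compute successive powers until reaching e:
  (cd²)¹ = cd², (cd²)² = d⁴, (cd²)³ = cd⁶, (cd²)⁴ = d⁸, (cd²)⁵ = cd¹⁰, (cd²)⁶ = e.
The smallest positive k with (cd²)ᵏ = e is 6.

Answer: 6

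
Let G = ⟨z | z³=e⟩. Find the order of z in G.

Compute successive powers until reaching e:
  z¹ = z, z² = z², z³ = e.
The smallest positive k with zᵏ = e is 3.

Answer: 3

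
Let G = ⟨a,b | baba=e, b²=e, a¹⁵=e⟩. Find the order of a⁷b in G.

Compute successive powers until reaching e:
  (a⁷b)¹ = a⁷b, (a⁷b)² = e.
The smallest positive k with (a⁷b)ᵏ = e is 2.

Answer: 2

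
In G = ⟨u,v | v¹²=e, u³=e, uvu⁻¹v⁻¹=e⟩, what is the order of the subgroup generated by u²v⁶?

|⟨u²v⁶⟩| equals the order of u²v⁶. Compute successive powers until reaching e:
  (u²v⁶)¹ = u²v⁶, (u²v⁶)² = u, (u²v⁶)³ = v⁶, (u²v⁶)⁴ = u², (u²v⁶)⁵ = uv⁶, (u²v⁶)⁶ = e.
The smallest positive k with (u²v⁶)ᵏ = e is 6, so |⟨u²v⁶⟩| = 6.

Answer: 6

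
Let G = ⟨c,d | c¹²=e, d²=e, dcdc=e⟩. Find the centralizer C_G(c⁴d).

⟨c⁴d⟩ ⊆ C_G(c⁴d) since powers of c⁴d commute with c⁴d; so |C_G(c⁴d)| ≥ |⟨c⁴d⟩| = 2.
By orbit–stabilizer, |C_G(c⁴d)| = |G| / |conj. class of c⁴d| = 24 / 6 = 4.
The 4 elements commuting with c⁴d are {e, c⁶, c⁴d, c¹⁰d}.

Answer: {e, c⁶, c⁴d, c¹⁰d}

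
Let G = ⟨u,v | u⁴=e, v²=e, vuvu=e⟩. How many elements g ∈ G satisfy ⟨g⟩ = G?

⟨g⟩ = G would require ord(g) = |G| = 8, but the maximum element order in G is 4 < 8. So G is not cyclic and no single element generates it: the count is 0.

Answer: 0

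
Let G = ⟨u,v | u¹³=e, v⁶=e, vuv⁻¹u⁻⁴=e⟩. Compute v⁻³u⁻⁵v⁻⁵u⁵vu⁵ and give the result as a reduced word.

Multiply left to right, reducing at each step:
  (v³) · u⁻⁵ = u⁵v³
  (u⁵v³) · v⁻⁵ = u⁵v⁴
  (u⁵v⁴) · u⁵ = u¹¹v⁴
  (u¹¹v⁴) · v = u¹¹v⁵
  (u¹¹v⁵) · u⁵ = u⁹v⁵

Answer: u⁹v⁵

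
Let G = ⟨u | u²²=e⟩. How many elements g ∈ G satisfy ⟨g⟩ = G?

G is cyclic of order 22. An element generates G iff its order is 22, and a cyclic group of order 22 has exactly φ(22) = 10 such elements.

Answer: 10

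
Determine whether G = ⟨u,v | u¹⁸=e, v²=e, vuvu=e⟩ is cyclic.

Every cyclic group is abelian. But u·v = uv while v·u = u¹⁷v, so u·v ≠ v·u and G is not abelian. Hence G is not cyclic.

Answer: No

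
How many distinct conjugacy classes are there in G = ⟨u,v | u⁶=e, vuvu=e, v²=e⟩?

The conjugacy classes (representative and size) are:
  [e] (size 1), [u⁵] (size 2), [u⁴] (size 2), [u³] (size 1), [v] (size 3), [u³v] (size 3).
Class equation: 1 + 2 + 2 + 1 + 3 + 3 = 12 = |G|. So G has 6 conjugacy classes.

Answer: 6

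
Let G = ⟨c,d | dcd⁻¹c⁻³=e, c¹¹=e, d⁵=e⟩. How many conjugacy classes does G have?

The conjugacy classes (representative and size) are:
  [e] (size 1), [c³] (size 5), [c⁶] (size 5), [c⁷d] (size 11), [c⁹d²] (size 11), [c⁷d³] (size 11), [c⁷d⁴] (size 11).
Class equation: 1 + 5 + 5 + 11 + 11 + 11 + 11 = 55 = |G|. So G has 7 conjugacy classes.

Answer: 7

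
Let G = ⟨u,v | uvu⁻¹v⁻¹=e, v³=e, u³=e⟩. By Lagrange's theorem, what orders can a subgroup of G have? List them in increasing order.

|G| = 9 = 3². By Lagrange's theorem the order of any subgroup divides 9; the divisors of 9 are 1, 3, 9.

Answer: 1, 3, 9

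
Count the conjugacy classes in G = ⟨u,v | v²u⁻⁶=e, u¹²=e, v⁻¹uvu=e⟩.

The conjugacy classes (representative and size) are:
  [e] (size 1), [u¹¹] (size 2), [u²] (size 2), [u⁹] (size 2), [u⁴] (size 2), [u⁵] (size 2), [u⁶] (size 1), [u²v] (size 6), [uv] (size 6).
Class equation: 1 + 2 + 2 + 2 + 2 + 2 + 1 + 6 + 6 = 24 = |G|. So G has 9 conjugacy classes.

Answer: 9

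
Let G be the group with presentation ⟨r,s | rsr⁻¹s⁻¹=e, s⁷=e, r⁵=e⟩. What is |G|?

Enumerate words in the generators, reducing via the relations: the distinct elements are
  {e, r, s, rs, r², r³, r⁴, s², s³, s⁴, s⁵, s⁶, rs², rs³, rs⁴, rs⁵, rs⁶, r²s, r³s, r⁴s, r²s², r²s³, r²s⁴, r²s⁵, r²s⁶, r³s², r³s³, r³s⁴, r³s⁵, r³s⁶, r⁴s², r⁴s³, r⁴s⁴, r⁴s⁵, r⁴s⁶}.
No further products give new elements, so |G| = 35.

Answer: 35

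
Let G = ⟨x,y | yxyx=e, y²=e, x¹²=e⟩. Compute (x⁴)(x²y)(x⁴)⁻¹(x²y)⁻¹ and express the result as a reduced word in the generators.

[(x⁴), (x²y)] = (x⁴)·(x²y)·(x⁴)⁻¹·(x²y)⁻¹.
  (x⁴) · (x²y) = x⁶y
  (x⁶y) · (x⁸) = x¹⁰y
  (x¹⁰y) · (x²y) = x⁸

Answer: x⁸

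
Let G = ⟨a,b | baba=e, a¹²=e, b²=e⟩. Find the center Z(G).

An element z ∈ Z(G) iff z commutes with every generator.
For example a⁶ is central: (a⁶)·a = a⁷ = a·(a⁶); (a⁶)·b = a⁶b = b·(a⁶).
Whereas a ∉ Z(G) since a·b = ab ≠ a¹¹b = b·a.
Checking each of the 24 elements this way gives Z(G) = {e, a⁶}, of order 2.

Answer: {e, a⁶}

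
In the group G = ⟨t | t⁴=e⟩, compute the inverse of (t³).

The order of (t³) is 4 (smallest k with (t³)ᵏ = e), so (t³)⁻¹ = (t³)³ = t.
Check: (t³) · t → (t³) · t = e, giving e as required.

Answer: t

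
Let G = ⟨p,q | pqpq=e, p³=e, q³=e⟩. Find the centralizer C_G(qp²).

⟨qp²⟩ ⊆ C_G(qp²) since powers of qp² commute with qp²; so |C_G(qp²)| ≥ |⟨qp²⟩| = 3.
By orbit–stabilizer, |C_G(qp²)| = |G| / |conj. class of qp²| = 12 / 4 = 3.
The 3 elements commuting with qp² are {e, pq², qp²}.

Answer: {e, pq², qp²}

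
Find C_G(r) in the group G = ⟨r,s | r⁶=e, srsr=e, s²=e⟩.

⟨r⟩ ⊆ C_G(r) since powers of r commute with r; so |C_G(r)| ≥ |⟨r⟩| = 6.
By orbit–stabilizer, |C_G(r)| = |G| / |conj. class of r| = 12 / 2 = 6.
The 6 elements commuting with r are {e, r, r², r³, r⁴, r⁵}.

Answer: {e, r, r², r³, r⁴, r⁵}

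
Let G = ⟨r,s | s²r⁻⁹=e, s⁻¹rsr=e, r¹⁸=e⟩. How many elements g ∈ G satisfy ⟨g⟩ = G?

⟨g⟩ = G would require ord(g) = |G| = 36, but the maximum element order in G is 18 < 36. So G is not cyclic and no single element generates it: the count is 0.

Answer: 0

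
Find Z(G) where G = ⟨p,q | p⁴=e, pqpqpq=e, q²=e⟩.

An element z ∈ Z(G) iff z commutes with every generator.
For example e is central: e·p = p = p·e; e·q = q = q·e.
Whereas p ∉ Z(G) since p·q = pq ≠ qp = q·p.
Checking each of the 24 elements this way gives Z(G) = {e}, of order 1.

Answer: {e}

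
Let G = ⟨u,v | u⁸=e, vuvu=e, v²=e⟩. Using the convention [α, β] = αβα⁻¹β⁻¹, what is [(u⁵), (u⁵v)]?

[(u⁵), (u⁵v)] = (u⁵)·(u⁵v)·(u⁵)⁻¹·(u⁵v)⁻¹.
  (u⁵) · (u⁵v) = u²v
  (u²v) · (u³) = u⁷v
  (u⁷v) · (u⁵v) = u²

Answer: u²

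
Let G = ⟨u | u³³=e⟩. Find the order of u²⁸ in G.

Compute successive powers until reaching e:
  (u²⁸)¹ = u²⁸, (u²⁸)² = u²³, (u²⁸)³ = u¹⁸, (u²⁸)⁴ = u¹³, (u²⁸)⁵ = u⁸, (u²⁸)⁶ = u³, (u²⁸)⁷ = u³¹, (u²⁸)⁸ = u²⁶, (u²⁸)⁹ = u²¹, (u²⁸)¹⁰ = u¹⁶, (u²⁸)¹¹ = u¹¹, (u²⁸)¹² = u⁶, (u²⁸)¹³ = u, (u²⁸)¹⁴ = u²⁹, (u²⁸)¹⁵ = u²⁴, (u²⁸)¹⁶ = u¹⁹, (u²⁸)¹⁷ = u¹⁴, (u²⁸)¹⁸ = u⁹, (u²⁸)¹⁹ = u⁴, (u²⁸)²⁰ = u³², (u²⁸)²¹ = u²⁷, (u²⁸)²² = u²², (u²⁸)²³ = u¹⁷, (u²⁸)²⁴ = u¹², (u²⁸)²⁵ = u⁷, (u²⁸)²⁶ = u², (u²⁸)²⁷ = u³⁰, (u²⁸)²⁸ = u²⁵, (u²⁸)²⁹ = u²⁰, (u²⁸)³⁰ = u¹⁵, (u²⁸)³¹ = u¹⁰, (u²⁸)³² = u⁵, (u²⁸)³³ = e.
The smallest positive k with (u²⁸)ᵏ = e is 33.

Answer: 33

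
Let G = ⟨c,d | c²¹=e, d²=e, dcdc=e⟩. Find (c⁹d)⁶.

Compute successive powers of (c⁹d), reducing at each step:
  (c⁹d)²: (c⁹d) · c⁹ = d;   d · d = e
  (c⁹d)³: e · c⁹ = c⁹;   (c⁹) · d = c⁹d
  (c⁹d)⁴: (c⁹d) · c⁹ = d;   d · d = e
  (c⁹d)⁵: e · c⁹ = c⁹;   (c⁹) · d = c⁹d
  (c⁹d)⁶: (c⁹d) · c⁹ = d;   d · d = e

Answer: e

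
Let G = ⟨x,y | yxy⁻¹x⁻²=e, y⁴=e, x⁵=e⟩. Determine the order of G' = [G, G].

G' = [G, G] is generated by all commutators. The generator-pair commutators are: [x, y] = x⁴.
The subgroup they normally generate is {e, x, x², x³, x⁴}, of order 5.
Check: |G/G'| = 20/5 = 4 is the order of the abelianisation.

Answer: 5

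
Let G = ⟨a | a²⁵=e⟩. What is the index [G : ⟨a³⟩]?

First find ord(a³) by computing successive powers:
  (a³)¹ = a³, (a³)² = a⁶, (a³)³ = a⁹, (a³)⁴ = a¹², (a³)⁵ = a¹⁵, (a³)⁶ = a¹⁸, (a³)⁷ = a²¹, (a³)⁸ = a²⁴, (a³)⁹ = a², (a³)¹⁰ = a⁵, (a³)¹¹ = a⁸, (a³)¹² = a¹¹, (a³)¹³ = a¹⁴, (a³)¹⁴ = a¹⁷, (a³)¹⁵ = a²⁰, (a³)¹⁶ = a²³, (a³)¹⁷ = a, (a³)¹⁸ = a⁴, (a³)¹⁹ = a⁷, (a³)²⁰ = a¹⁰, (a³)²¹ = a¹³, (a³)²² = a¹⁶, (a³)²³ = a¹⁹, (a³)²⁴ = a²², (a³)²⁵ = e.
So |⟨a³⟩| = ord(a³) = 25. With |G| = 25, by Lagrange [G : ⟨a³⟩] = 25/25 = 1.

Answer: 1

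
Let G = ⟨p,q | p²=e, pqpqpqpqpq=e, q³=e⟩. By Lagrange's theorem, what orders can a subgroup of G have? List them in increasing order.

|G| = 60 = 2² · 3 · 5. By Lagrange's theorem the order of any subgroup divides 60; the divisors of 60 are 1, 2, 3, 4, 5, 6, 10, 12, 15, 20, 30, 60.

Answer: 1, 2, 3, 4, 5, 6, 10, 12, 15, 20, 30, 60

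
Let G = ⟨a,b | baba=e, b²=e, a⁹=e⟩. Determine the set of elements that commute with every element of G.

An element z ∈ Z(G) iff z commutes with every generator.
For example e is central: e·a = a = a·e; e·b = b = b·e.
Whereas a ∉ Z(G) since a·b = ab ≠ a⁸b = b·a.
Checking each of the 18 elements this way gives Z(G) = {e}, of order 1.

Answer: {e}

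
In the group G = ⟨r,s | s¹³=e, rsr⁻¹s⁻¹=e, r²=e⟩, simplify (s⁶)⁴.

Compute successive powers of (s⁶), reducing at each step:
  (s⁶)²: (s⁶) · s⁶ = s¹²
  (s⁶)³: (s¹²) · s⁶ = s⁵
  (s⁶)⁴: (s⁵) · s⁶ = s¹¹

Answer: s¹¹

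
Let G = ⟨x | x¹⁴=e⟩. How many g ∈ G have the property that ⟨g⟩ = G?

G is cyclic of order 14. An element generates G iff its order is 14, and a cyclic group of order 14 has exactly φ(14) = 6 such elements.

Answer: 6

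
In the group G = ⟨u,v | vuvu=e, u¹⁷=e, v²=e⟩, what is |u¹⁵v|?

Compute successive powers until reaching e:
  (u¹⁵v)¹ = u¹⁵v, (u¹⁵v)² = e.
The smallest positive k with (u¹⁵v)ᵏ = e is 2.

Answer: 2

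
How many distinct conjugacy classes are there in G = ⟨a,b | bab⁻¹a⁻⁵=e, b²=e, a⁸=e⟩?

The conjugacy classes (representative and size) are:
  [e] (size 1), [a⁵] (size 2), [a²] (size 1), [a⁷] (size 2), [a⁴] (size 1), [a⁶] (size 1), [b] (size 2), [a⁵b] (size 2), [a²b] (size 2), [a³b] (size 2).
Class equation: 1 + 2 + 1 + 2 + 1 + 1 + 2 + 2 + 2 + 2 = 16 = |G|. So G has 10 conjugacy classes.

Answer: 10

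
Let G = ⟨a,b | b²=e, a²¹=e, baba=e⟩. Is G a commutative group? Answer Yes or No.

a·b = ab but b·a = a²⁰b, so a·b ≠ b·a and G is not abelian.

Answer: No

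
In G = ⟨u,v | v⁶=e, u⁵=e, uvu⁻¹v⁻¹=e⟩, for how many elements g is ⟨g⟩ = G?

G is cyclic of order 30. An element generates G iff its order is 30, and a cyclic group of order 30 has exactly φ(30) = 8 such elements.

Answer: 8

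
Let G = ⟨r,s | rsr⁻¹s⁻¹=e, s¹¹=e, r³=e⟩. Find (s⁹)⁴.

Compute successive powers of (s⁹), reducing at each step:
  (s⁹)²: (s⁹) · s⁹ = s⁷
  (s⁹)³: (s⁷) · s⁹ = s⁵
  (s⁹)⁴: (s⁵) · s⁹ = s³

Answer: s³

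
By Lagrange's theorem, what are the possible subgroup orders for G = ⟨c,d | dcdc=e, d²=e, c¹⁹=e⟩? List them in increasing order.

|G| = 38 = 2 · 19. By Lagrange's theorem the order of any subgroup divides 38; the divisors of 38 are 1, 2, 19, 38.

Answer: 1, 2, 19, 38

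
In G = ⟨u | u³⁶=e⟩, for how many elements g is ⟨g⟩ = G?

G is cyclic of order 36. An element generates G iff its order is 36, and a cyclic group of order 36 has exactly φ(36) = 12 such elements.

Answer: 12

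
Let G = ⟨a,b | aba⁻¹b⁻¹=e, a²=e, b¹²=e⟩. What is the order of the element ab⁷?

Compute successive powers until reaching e:
  (ab⁷)¹ = ab⁷, (ab⁷)² = b², (ab⁷)³ = ab⁹, (ab⁷)⁴ = b⁴, (ab⁷)⁵ = ab¹¹, (ab⁷)⁶ = b⁶, (ab⁷)⁷ = ab, (ab⁷)⁸ = b⁸, (ab⁷)⁹ = ab³, (ab⁷)¹⁰ = b¹⁰, (ab⁷)¹¹ = ab⁵, (ab⁷)¹² = e.
The smallest positive k with (ab⁷)ᵏ = e is 12.

Answer: 12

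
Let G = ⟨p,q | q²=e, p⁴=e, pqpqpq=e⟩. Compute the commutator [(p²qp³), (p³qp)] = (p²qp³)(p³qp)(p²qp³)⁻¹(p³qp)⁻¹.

[(p²qp³), (p³qp)] = (p²qp³)·(p³qp)·(p²qp³)⁻¹·(p³qp)⁻¹.
  (p²qp³) · (p³qp) = pqp²q
  (pqp²q) · (pqp²) = q
  q · (p³qp) = pqp²

Answer: pqp²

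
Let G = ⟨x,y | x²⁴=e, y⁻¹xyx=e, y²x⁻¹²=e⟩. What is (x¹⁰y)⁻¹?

The order of (x¹⁰y) is 4 (smallest k with (x¹⁰y)ᵏ = e), so (x¹⁰y)⁻¹ = (x¹⁰y)³ = x¹⁰y⁻¹.
Check: (x¹⁰y) · (x¹⁰y⁻¹) → (x¹⁰y) · x¹⁰ = y;   y · y⁻¹ = e, giving e as required.

Answer: x¹⁰y⁻¹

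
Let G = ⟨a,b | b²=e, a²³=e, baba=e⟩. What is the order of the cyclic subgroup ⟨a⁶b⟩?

|⟨a⁶b⟩| equals the order of a⁶b. Compute successive powers until reaching e:
  (a⁶b)¹ = a⁶b, (a⁶b)² = e.
The smallest positive k with (a⁶b)ᵏ = e is 2, so |⟨a⁶b⟩| = 2.

Answer: 2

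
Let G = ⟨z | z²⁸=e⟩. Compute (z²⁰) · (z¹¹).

Compute (z²⁰) · (z¹¹) by multiplying left to right and reducing via the relations at each step:
  (z²⁰) · z¹¹ = z³

Answer: z³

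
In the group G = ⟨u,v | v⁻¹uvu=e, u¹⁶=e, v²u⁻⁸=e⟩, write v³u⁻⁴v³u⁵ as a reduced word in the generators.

Multiply left to right, reducing at each step:
  (v⁻¹) · u⁻⁴ = u⁴v⁻¹
  (u⁴v⁻¹) · v³ = u¹²
  (u¹²) · u⁵ = u

Answer: u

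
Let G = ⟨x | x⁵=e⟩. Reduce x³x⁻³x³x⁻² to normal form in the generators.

Multiply left to right, reducing at each step:
  (x³) · x⁻³ = e
  e · x³ = x³
  (x³) · x⁻² = x

Answer: x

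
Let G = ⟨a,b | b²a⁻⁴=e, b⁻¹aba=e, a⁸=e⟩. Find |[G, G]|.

G' = [G, G] is generated by all commutators. The generator-pair commutators are: [a, b] = a².
The subgroup they normally generate is {e, a², a⁴, a⁶}, of order 4.
Check: |G/G'| = 16/4 = 4 is the order of the abelianisation.

Answer: 4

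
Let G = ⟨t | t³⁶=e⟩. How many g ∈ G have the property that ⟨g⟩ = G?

G is cyclic of order 36. An element generates G iff its order is 36, and a cyclic group of order 36 has exactly φ(36) = 12 such elements.

Answer: 12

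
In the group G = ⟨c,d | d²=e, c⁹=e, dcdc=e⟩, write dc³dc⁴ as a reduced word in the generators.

Multiply left to right, reducing at each step:
  d · c³ = c⁶d
  (c⁶d) · d = c⁶
  (c⁶) · c⁴ = c

Answer: c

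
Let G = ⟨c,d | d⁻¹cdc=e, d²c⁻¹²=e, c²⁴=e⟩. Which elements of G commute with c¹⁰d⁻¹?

⟨c¹⁰d⁻¹⟩ ⊆ C_G(c¹⁰d⁻¹) since powers of c¹⁰d⁻¹ commute with c¹⁰d⁻¹; so |C_G(c¹⁰d⁻¹)| ≥ |⟨c¹⁰d⁻¹⟩| = 4.
By orbit–stabilizer, |C_G(c¹⁰d⁻¹)| = |G| / |conj. class of c¹⁰d⁻¹| = 48 / 12 = 4.
The 4 elements commuting with c¹⁰d⁻¹ are {e, c¹², c¹⁰d, c¹⁰d⁻¹}.

Answer: {e, c¹², c¹⁰d, c¹⁰d⁻¹}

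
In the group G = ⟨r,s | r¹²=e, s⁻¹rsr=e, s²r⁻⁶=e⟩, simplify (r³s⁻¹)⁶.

Compute successive powers of (r³s⁻¹), reducing at each step:
  (r³s⁻¹)²: (r³s⁻¹) · r³ = s⁻¹;   (s⁻¹) · s⁻¹ = r⁶
  (r³s⁻¹)³: (r⁶) · r³ = r⁹;   (r⁹) · s⁻¹ = r³s
  (r³s⁻¹)⁴: (r³s) · r³ = s;   s · s⁻¹ = e
  (r³s⁻¹)⁵: e · r³ = r³;   (r³) · s⁻¹ = r³s⁻¹
  (r³s⁻¹)⁶: (r³s⁻¹) · r³ = s⁻¹;   (s⁻¹) · s⁻¹ = r⁶

Answer: r⁶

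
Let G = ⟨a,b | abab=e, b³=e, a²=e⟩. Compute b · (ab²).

Compute b · (ab²) by multiplying left to right and reducing via the relations at each step:
  b · a = ab²
  (ab²) · b² = ab

Answer: ab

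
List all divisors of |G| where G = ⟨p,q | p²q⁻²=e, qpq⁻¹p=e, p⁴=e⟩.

|G| = 8 = 2³. By Lagrange's theorem the order of any subgroup divides 8; the divisors of 8 are 1, 2, 4, 8.

Answer: 1, 2, 4, 8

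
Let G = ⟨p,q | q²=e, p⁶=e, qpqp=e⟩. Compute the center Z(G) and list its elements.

An element z ∈ Z(G) iff z commutes with every generator.
For example p³ is central: (p³)·p = p⁴ = p·(p³); (p³)·q = p³q = q·(p³).
Whereas p ∉ Z(G) since p·q = pq ≠ p⁵q = q·p.
Checking each of the 12 elements this way gives Z(G) = {e, p³}, of order 2.

Answer: {e, p³}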